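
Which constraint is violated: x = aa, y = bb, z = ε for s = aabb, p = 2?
Violated: |xy| ≤ p

The decomposition x = aa, y = bb, z = ε for s = aabb with p = 2
violates the constraint: |xy| ≤ p

|xy| = |aabb| = 4 > 2 = p. The decomposition puts too many characters in xy.

Pumping lemma constraints:
1. xyz = s (decomposition is valid)
2. |xy| ≤ p
3. |y| > 0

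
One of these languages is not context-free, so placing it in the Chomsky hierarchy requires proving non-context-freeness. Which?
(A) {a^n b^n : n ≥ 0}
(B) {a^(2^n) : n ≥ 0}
(B) {a^(2^n) : n ≥ 0}

(B) {a^(2^n) : n ≥ 0} requires the CFL pumping lemma.

- {a^n b^n : n ≥ 0} is context-free (but not regular)
  • Can be shown non-regular with the regular pumping lemma
  • After pumping, the number of a's and b's become unequal

- {a^(2^n) : n ≥ 0} is NOT context-free
  • Requires the CFL pumping lemma to prove
  • Gaps between powers of 2 grow exponentially

The CFL pumping lemma is "stronger" in that it can prove non-membership
in the larger class of context-free languages.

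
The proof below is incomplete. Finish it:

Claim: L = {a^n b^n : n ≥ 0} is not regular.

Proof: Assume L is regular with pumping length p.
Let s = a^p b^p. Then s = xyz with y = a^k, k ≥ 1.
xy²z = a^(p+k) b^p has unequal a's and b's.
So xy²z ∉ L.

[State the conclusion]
This contradicts the pumping lemma for regular languages,
which guarantees xy^i z ∈ L for all i ≥ 0.

Since our assumption that L is regular leads to a contradiction,
we conclude that L = {a^n b^n : n ≥ 0} is NOT regular. ∎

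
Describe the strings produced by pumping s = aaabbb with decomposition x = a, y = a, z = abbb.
{xy^i z : i ≥ 0} = {a^(2+i) b^3 : i ≥ 0} = {aabbb, aaabbb, aaaabbb, ...}

With x = a, y = a, z = abbb: Starting with aaabbb and pumping the second 'a', we get strings with 2+i a's followed by 3 b's for i = 0, 1, 2, ...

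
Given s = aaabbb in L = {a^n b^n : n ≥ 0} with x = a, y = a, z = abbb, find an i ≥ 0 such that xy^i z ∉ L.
i = 2

xy²z = a · aa · abbb = aaaabbb; aaaabbb has 4 a's and 3 b's; 4 ≠ 3, so it is not in L.
(Other choices also work, e.g. i = 0, 3; only i = 1 is guaranteed to stay in L since xy¹z = s.)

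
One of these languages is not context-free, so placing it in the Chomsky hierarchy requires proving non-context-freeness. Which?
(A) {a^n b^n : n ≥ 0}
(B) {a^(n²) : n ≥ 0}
(B) {a^(n²) : n ≥ 0}

(B) {a^(n²) : n ≥ 0} requires the CFL pumping lemma.

- {a^n b^n : n ≥ 0} is context-free (but not regular)
  • Can be shown non-regular with the regular pumping lemma
  • After pumping, the number of a's and b's become unequal

- {a^(n²) : n ≥ 0} is NOT context-free
  • Requires the CFL pumping lemma to prove
  • Gaps between squares grow unboundedly

The CFL pumping lemma is "stronger" in that it can prove non-membership
in the larger class of context-free languages.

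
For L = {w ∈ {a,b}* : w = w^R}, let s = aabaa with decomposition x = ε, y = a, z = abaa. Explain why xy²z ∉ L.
xy²z = aaabaa ∉ L

Pumping with i = 2 replaces y = a by y² = aa:
- Original: s = xyz = aabaa; aabaa reversed is aabaa, the same string, so it is a palindrome and is in L
- Pumped: xy²z = ε · aa · abaa = aaabaa
- aaabaa reversed is aabaaa ≠ aaabaa, so it is not a palindrome and is not in L

The pumping lemma would require xy²z ∈ L, so this decomposition yields a contradiction.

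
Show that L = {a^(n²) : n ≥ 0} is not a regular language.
Assume for contradiction that L is regular, and let p ≥ 1 be the pumping length given by the pumping lemma.
Choose s = a^(p²). Then s ∈ L and |s| = p² ≥ p.
By the pumping lemma, s = xyz for some x, y, z with |xy| ≤ p, |y| ≥ 1, and xy^i z ∈ L for every i ≥ 0.
Here y = a^k for some k with 1 ≤ k ≤ |xy| ≤ p.

Take i = 2: |xy²z| = p² + k.
Now p² < p² + k ≤ p² + p < p² + 2p + 1 = (p + 1)².
So |xy²z| lies strictly between the consecutive squares p² and (p + 1)², hence is not a perfect square, and xy²z ∉ L.

This contradicts the pumping lemma, which requires xy^i z ∈ L for all i ≥ 0.
Hence L = {a^(n²) : n ≥ 0} is not regular. ∎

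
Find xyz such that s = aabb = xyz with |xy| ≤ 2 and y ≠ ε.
x = 'a', y = 'a', z = 'bb'

For s = aabb and p = 2, one valid decomposition is:
- x = 'a' (length 1)
- y = 'a' (length 1)
- z = 'bb' (length 2)

Verification:
- xyz = 'a' + 'a' + 'bb' = aabb ✓
- |xy| = 2 ≤ 2 ✓
- |y| = 1 > 0 ✓

All pumping lemma constraints are satisfied.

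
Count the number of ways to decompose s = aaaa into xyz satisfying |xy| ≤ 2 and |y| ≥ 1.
3

For s = 'aaaa' with pumping length p = 2:

Constraints: |xy| ≤ 2, |y| > 0

Valid decompositions (|xy| ≤ p, |y| ≥ 1):
  • x='', y='a', z='aaa'
  • x='a', y='a', z='aa'
  • x='', y='aa', z='aa'

Total count: 3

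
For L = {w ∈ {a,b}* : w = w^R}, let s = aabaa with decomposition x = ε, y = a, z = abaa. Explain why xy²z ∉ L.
xy²z = aaabaa ∉ L

Pumping with i = 2 replaces y = a by y² = aa:
- Original: s = xyz = aabaa; aabaa reversed is aabaa, the same string, so it is a palindrome and is in L
- Pumped: xy²z = ε · aa · abaa = aaabaa
- aaabaa reversed is aabaaa ≠ aaabaa, so it is not a palindrome and is not in L

The pumping lemma would require xy²z ∈ L, so this decomposition yields a contradiction.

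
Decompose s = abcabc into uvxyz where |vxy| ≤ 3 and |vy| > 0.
u='ab', v='c', x='a', y='b', z='c'

For s = abcabc with pumping length p = 3:

One valid decomposition:
- u = 'ab'
- v = 'c'
- x = 'a'
- y = 'b'
- z = 'c'

Verification:
- uvxyz = 'ab' + 'c' + 'a' + 'b' + 'c' = abcabc ✓
- |vxy| = |'cab'| = 3 ≤ 3 ✓
- |vy| = |'cb'| = 2 > 0 ✓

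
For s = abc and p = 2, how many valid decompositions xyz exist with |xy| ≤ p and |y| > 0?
3

For s = 'abc' with pumping length p = 2:

Constraints: |xy| ≤ 2, |y| > 0

Valid decompositions (|xy| ≤ p, |y| ≥ 1):
  • x='', y='a', z='bc'
  • x='a', y='b', z='c'
  • x='', y='ab', z='c'

Total count: 3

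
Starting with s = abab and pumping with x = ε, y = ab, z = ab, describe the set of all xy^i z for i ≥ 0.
{xy^i z : i ≥ 0} = {(ab)^(i+1) : i ≥ 0} = {ab, abab, ababab, ...}

With x = ε, y = ab, z = ab: Pumping 'ab' gives strings of alternating a's and b's.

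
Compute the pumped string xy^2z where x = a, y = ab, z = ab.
aababab

Given x = 'a', y = 'ab', z = 'ab' and i = 2:

xy^2z = x + y·y·...·y (2 times) + z
       = 'a' + 'ab'^2 + 'ab'
       = 'a' + 'abab' + 'ab'
       = 'aababab'

The pumped string is 'aababab' with length 7.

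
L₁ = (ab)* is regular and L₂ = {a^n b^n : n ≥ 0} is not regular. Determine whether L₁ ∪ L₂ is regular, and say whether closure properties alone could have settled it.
No — L₁ ∪ L₂ is not regular.

Let U = (ab)* ∪ {a^n b^n}. If U were regular, then U ∩ aa*bb* would be regular (closure under intersection with a regular language). But (ab)* ∩ aa*bb* = {ab} and {a^n b^n} ∩ aa*bb* = {a^n b^n : n ≥ 1}, so U ∩ aa*bb* = {a^n b^n : n ≥ 1}, which is not regular. Hence U is not regular.

Note that the bare facts "L₁ regular, L₂ non-regular" do not settle the question by themselves: the closure of regular languages under ∪, ∩, complement and difference applies only when BOTH operands are regular. With a non-regular operand the result can come out regular or non-regular depending on the specific languages, so one has to work out L₁ ∪ L₂ for this particular pair, as above.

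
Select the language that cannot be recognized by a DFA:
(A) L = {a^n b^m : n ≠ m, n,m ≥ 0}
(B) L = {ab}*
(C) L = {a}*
(A) {a^n b^m : n ≠ m, n,m ≥ 0}

(A) L = {a^n b^m : n ≠ m, n,m ≥ 0} is NOT regular.

The pumping lemma can be used to prove this:
After pumping a's, we can make n = m

The other languages are regular because they can be recognized by finite automata.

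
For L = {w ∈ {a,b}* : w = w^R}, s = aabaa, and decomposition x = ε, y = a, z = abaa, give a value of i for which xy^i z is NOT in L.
i = 2

xy²z = ε · aa · abaa = aaabaa; aaabaa reversed is aabaaa ≠ aaabaa, so it is not a palindrome and is not in L.
(Other choices also work, e.g. i = 0, 3; only i = 1 is guaranteed to stay in L since xy¹z = s.)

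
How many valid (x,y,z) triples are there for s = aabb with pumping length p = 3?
6

For s = 'aabb' with pumping length p = 3:

Constraints: |xy| ≤ 3, |y| > 0

Valid decompositions (|xy| ≤ p, |y| ≥ 1):
  • x='', y='a', z='abb'
  • x='a', y='a', z='bb'
  • x='', y='aa', z='bb'
  • x='aa', y='b', z='b'
  • x='a', y='ab', z='b'
  • x='', y='aab', z='b'

Total count: 6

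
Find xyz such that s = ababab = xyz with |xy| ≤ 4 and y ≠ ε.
x = '', y = 'abab', z = 'ab'

For s = ababab and p = 4, one valid decomposition is:
- x = '' (length 0)
- y = 'abab' (length 4)
- z = 'ab' (length 2)

Verification:
- xyz = '' + 'abab' + 'ab' = ababab ✓
- |xy| = 4 ≤ 4 ✓
- |y| = 4 > 0 ✓

All pumping lemma constraints are satisfied.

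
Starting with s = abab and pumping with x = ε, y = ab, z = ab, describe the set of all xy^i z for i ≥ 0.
{xy^i z : i ≥ 0} = {(ab)^(i+1) : i ≥ 0} = {ab, abab, ababab, ...}

With x = ε, y = ab, z = ab: Pumping 'ab' gives strings of alternating a's and b's.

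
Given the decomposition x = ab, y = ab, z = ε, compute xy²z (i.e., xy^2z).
ababab

Given x = 'ab', y = 'ab', z = '' and i = 2:

xy^2z = x + y·y·...·y (2 times) + z
       = 'ab' + 'ab'^2 + ''
       = 'ab' + 'abab' + ''
       = 'ababab'

The pumped string is 'ababab' with length 6.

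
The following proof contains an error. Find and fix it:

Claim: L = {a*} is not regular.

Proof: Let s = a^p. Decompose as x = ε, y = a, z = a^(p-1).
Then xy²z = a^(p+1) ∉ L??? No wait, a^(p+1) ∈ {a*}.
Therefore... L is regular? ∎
Error: The proof attempts to show a*  is not regular, but a* IS regular!

Correction: a* is a regular language (recognized by a simple DFA with one accepting state and self-loop on 'a'). The pumping lemma can only prove non-regularity, not regularity. For regular languages, pumping always works.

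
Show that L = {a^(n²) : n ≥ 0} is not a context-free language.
Assume for contradiction that L is context-free, and let p ≥ 1 be the pumping length given by the pumping lemma for CFLs.
Choose s = a^(p²). Then s ∈ L and |s| = p² ≥ p.
By the CFL pumping lemma, s = uvxyz for some u, v, x, y, z with |vxy| ≤ p, |vy| ≥ 1, and uv^i xy^i z ∈ L for every i ≥ 0.
All symbols are a's, so only lengths matter: let k = |vy|, with 1 ≤ k ≤ |vxy| ≤ p.

Take i = 2: |uv²xy²z| = p² + k, and p² < p² + k ≤ p² + p < (p + 1)².
So the length lies strictly between consecutive squares and is not a perfect square; uv²xy²z ∉ L.

This contradicts the CFL pumping lemma, which requires uv^i xy^i z ∈ L for all i ≥ 0.
Hence L = {a^(n²) : n ≥ 0} is not context-free. ∎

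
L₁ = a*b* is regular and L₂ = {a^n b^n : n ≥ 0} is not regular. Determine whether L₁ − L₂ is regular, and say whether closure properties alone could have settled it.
No — L₁ − L₂ is not regular.

a*b* − {a^n b^n} = {a^n b^m : n ≠ m}. If this were regular, then its complement intersected with a*b*, namely {a^n b^n : n ≥ 0}, would be regular too (closure under complement and intersection) — contradiction. So L₁ − L₂ is not regular.

Note that the bare facts "L₁ regular, L₂ non-regular" do not settle the question by themselves: the closure of regular languages under ∪, ∩, complement and difference applies only when BOTH operands are regular. With a non-regular operand the result can come out regular or non-regular depending on the specific languages, so one has to work out L₁ − L₂ for this particular pair, as above.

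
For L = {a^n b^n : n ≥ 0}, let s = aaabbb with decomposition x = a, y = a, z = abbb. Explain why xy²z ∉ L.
xy²z = aaaabbb ∉ L

Pumping with i = 2 replaces y = a by y² = aa:
- Original: s = xyz = aaabbb; aaabbb = a^3 b^3 has equal counts (3 = 3), so it is in L
- Pumped: xy²z = a · aa · abbb = aaaabbb
- aaaabbb has 4 a's and 3 b's; 4 ≠ 3, so it is not in L

The pumping lemma would require xy²z ∈ L, so this decomposition yields a contradiction.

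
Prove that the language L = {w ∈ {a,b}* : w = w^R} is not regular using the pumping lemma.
Assume for contradiction that L is regular, and let p ≥ 1 be the pumping length given by the pumping lemma.
Choose s = a^p b a^p. Then s ∈ L (it reads the same in both directions) and |s| = 2p + 1 ≥ p.
By the pumping lemma, s = xyz for some x, y, z with |xy| ≤ p, |y| ≥ 1, and xy^i z ∈ L for every i ≥ 0.
Since |xy| ≤ p and the first p symbols of s are all a's, y = a^k for some k with 1 ≤ k ≤ p.

Take i = 0: xy⁰z = a^(p − k) b a^p.
Its reversal is a^p b a^(p − k). These differ because the block of a's before the unique b has length p − k in one and p in the other, and p − k ≠ p since k ≥ 1. So xy⁰z is not a palindrome, i.e. xy⁰z ∉ L.

This contradicts the pumping lemma, which requires xy^i z ∈ L for all i ≥ 0.
Hence L = {w ∈ {a,b}* : w = w^R} is not regular. ∎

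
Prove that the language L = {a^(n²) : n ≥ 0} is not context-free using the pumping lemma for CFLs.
Assume for contradiction that L is context-free, and let p ≥ 1 be the pumping length given by the pumping lemma for CFLs.
Choose s = a^(p²). Then s ∈ L and |s| = p² ≥ p.
By the CFL pumping lemma, s = uvxyz for some u, v, x, y, z with |vxy| ≤ p, |vy| ≥ 1, and uv^i xy^i z ∈ L for every i ≥ 0.
All symbols are a's, so only lengths matter: let k = |vy|, with 1 ≤ k ≤ |vxy| ≤ p.

Take i = 2: |uv²xy²z| = p² + k, and p² < p² + k ≤ p² + p < (p + 1)².
So the length lies strictly between consecutive squares and is not a perfect square; uv²xy²z ∉ L.

This contradicts the CFL pumping lemma, which requires uv^i xy^i z ∈ L for all i ≥ 0.
Hence L = {a^(n²) : n ≥ 0} is not context-free. ∎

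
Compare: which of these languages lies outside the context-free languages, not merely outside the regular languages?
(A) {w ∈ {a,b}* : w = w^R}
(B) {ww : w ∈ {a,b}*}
(B) {ww : w ∈ {a,b}*}

(B) {ww : w ∈ {a,b}*} requires the CFL pumping lemma.

- {w ∈ {a,b}* : w = w^R} is context-free (but not regular)
  • Can be shown non-regular with the regular pumping lemma
  • After pumping, the string is no longer symmetric

- {ww : w ∈ {a,b}*} is NOT context-free
  • Requires the CFL pumping lemma to prove
  • Even a PDA cannot compare two arbitrary halves symbol by symbol; CFL pumping on a^p b^p a^p b^p fails

The CFL pumping lemma is "stronger" in that it can prove non-membership
in the larger class of context-free languages.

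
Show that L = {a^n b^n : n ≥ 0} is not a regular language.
Assume for contradiction that L is regular, and let p ≥ 1 be the pumping length given by the pumping lemma.
Choose s = a^p b^p. Then s ∈ L and |s| = 2p ≥ p.
By the pumping lemma, s = xyz for some x, y, z with |xy| ≤ p, |y| ≥ 1, and xy^i z ∈ L for every i ≥ 0.
Since |xy| ≤ p and the first p symbols of s are all a's, we must have y = a^k for some k with 1 ≤ k ≤ p.

Take i = 3: xy³z = a^(p + 2k) b^p.
This string has p + 2k a's but p b's, and p + 2k > p because k ≥ 1. So xy³z ∉ L.

This contradicts the pumping lemma, which requires xy^i z ∈ L for all i ≥ 0.
Hence L = {a^n b^n : n ≥ 0} is not regular. ∎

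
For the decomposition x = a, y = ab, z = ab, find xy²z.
aababab

Given x = 'a', y = 'ab', z = 'ab' and i = 2:

xy^2z = x + y·y·...·y (2 times) + z
       = 'a' + 'ab'^2 + 'ab'
       = 'a' + 'abab' + 'ab'
       = 'aababab'

The pumped string is 'aababab' with length 7.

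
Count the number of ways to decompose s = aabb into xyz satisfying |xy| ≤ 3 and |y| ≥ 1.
6

For s = 'aabb' with pumping length p = 3:

Constraints: |xy| ≤ 3, |y| > 0

Valid decompositions (|xy| ≤ p, |y| ≥ 1):
  • x='', y='a', z='abb'
  • x='a', y='a', z='bb'
  • x='', y='aa', z='bb'
  • x='aa', y='b', z='b'
  • x='a', y='ab', z='b'
  • x='', y='aab', z='b'

Total count: 6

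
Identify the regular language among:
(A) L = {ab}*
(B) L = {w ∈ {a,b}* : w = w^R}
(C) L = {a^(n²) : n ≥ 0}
(A) {ab}*

(A) L = {ab}* is regular.

This can be recognized by a finite automaton (DFA/NFA).
Regular expressions like {ab}* define regular languages.

The other choices are not regular:
- {w ∈ {a,b}* : w = w^R}: After pumping, the string is no longer symmetric
- {a^(n²) : n ≥ 0}: After pumping, length is no longer a perfect square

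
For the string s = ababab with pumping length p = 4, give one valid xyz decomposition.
x = 'a', y = 'ba', z = 'bab'

For s = ababab and p = 4, one valid decomposition is:
- x = 'a' (length 1)
- y = 'ba' (length 2)
- z = 'bab' (length 3)

Verification:
- xyz = 'a' + 'ba' + 'bab' = ababab ✓
- |xy| = 3 ≤ 4 ✓
- |y| = 2 > 0 ✓

All pumping lemma constraints are satisfied.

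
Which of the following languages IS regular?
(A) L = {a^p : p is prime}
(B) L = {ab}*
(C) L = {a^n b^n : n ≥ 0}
(B) {ab}*

(B) L = {ab}* is regular.

This can be recognized by a finite automaton (DFA/NFA).
Regular expressions like {ab}* define regular languages.

The other choices are not regular:
- {a^n b^n : n ≥ 0}: After pumping, the number of a's and b's become unequal
- {a^p : p is prime}: After pumping, the length becomes composite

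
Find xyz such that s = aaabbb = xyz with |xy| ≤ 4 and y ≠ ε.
x = 'aaa', y = 'b', z = 'bb'

For s = aaabbb and p = 4, one valid decomposition is:
- x = 'aaa' (length 3)
- y = 'b' (length 1)
- z = 'bb' (length 2)

Verification:
- xyz = 'aaa' + 'b' + 'bb' = aaabbb ✓
- |xy| = 4 ≤ 4 ✓
- |y| = 1 > 0 ✓

All pumping lemma constraints are satisfied.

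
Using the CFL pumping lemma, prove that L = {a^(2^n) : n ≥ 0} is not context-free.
Assume for contradiction that L is context-free, and let p ≥ 1 be the pumping length given by the pumping lemma for CFLs.
Choose s = a^(2^p). Then s ∈ L and |s| = 2^p ≥ p.
By the CFL pumping lemma, s = uvxyz for some u, v, x, y, z with |vxy| ≤ p, |vy| ≥ 1, and uv^i xy^i z ∈ L for every i ≥ 0.
All symbols are a's, so only lengths matter: let k = |vy|, with 1 ≤ k ≤ |vxy| ≤ p < 2^p.

Take i = 2: |uv²xy²z| = 2^p + k, and 2^p < 2^p + k < 2^p + 2^p = 2^(p+1).
So the length lies strictly between consecutive powers of two and is not a power of 2; uv²xy²z ∉ L.

This contradicts the CFL pumping lemma, which requires uv^i xy^i z ∈ L for all i ≥ 0.
Hence L = {a^(2^n) : n ≥ 0} is not context-free. ∎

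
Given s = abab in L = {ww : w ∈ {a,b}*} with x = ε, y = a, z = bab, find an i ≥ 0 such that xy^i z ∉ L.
i = 2

xy²z = ε · aa · bab = aabab; aabab has odd length 5, so it cannot be written as ww and is not in L.
(Other choices also work, e.g. i = 0, 3; only i = 1 is guaranteed to stay in L since xy¹z = s.)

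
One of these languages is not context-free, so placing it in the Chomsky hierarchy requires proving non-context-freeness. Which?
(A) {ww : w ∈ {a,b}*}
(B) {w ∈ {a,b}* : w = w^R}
(A) {ww : w ∈ {a,b}*}

(A) {ww : w ∈ {a,b}*} requires the CFL pumping lemma.

- {w ∈ {a,b}* : w = w^R} is context-free (but not regular)
  • Can be shown non-regular with the regular pumping lemma
  • After pumping, the string is no longer symmetric

- {ww : w ∈ {a,b}*} is NOT context-free
  • Requires the CFL pumping lemma to prove
  • Cannot verify equality of two arbitrary substrings

The CFL pumping lemma is "stronger" in that it can prove non-membership
in the larger class of context-free languages.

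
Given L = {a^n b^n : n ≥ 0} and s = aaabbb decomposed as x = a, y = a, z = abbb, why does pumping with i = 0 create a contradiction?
xy⁰z = aabbb ∉ L

Pumping with i = 0 replaces y = a by y⁰ = ε:
- Original: s = xyz = aaabbb; aaabbb = a^3 b^3 has equal counts (3 = 3), so it is in L
- Pumped: xy⁰z = a · ε · abbb = aabbb
- aabbb has 2 a's and 3 b's; 2 ≠ 3, so it is not in L

The pumping lemma would require xy⁰z ∈ L, so this decomposition yields a contradiction.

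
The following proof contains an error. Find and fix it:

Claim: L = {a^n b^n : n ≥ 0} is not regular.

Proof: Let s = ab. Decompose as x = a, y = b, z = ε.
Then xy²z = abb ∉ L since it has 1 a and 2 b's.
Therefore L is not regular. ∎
Error: The string s = ab might be shorter than the pumping length p.

Correction: Choose s = a^p b^p to ensure |s| ≥ p. Also, the decomposition is wrong: with |xy| ≤ p, y cannot include b's when s starts with p a's.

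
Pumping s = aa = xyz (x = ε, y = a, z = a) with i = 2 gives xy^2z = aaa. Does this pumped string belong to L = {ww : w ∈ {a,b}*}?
No

xy²z = ε · aa · a = aaa.
aaa has odd length 3, so it cannot be written as ww and is not in L.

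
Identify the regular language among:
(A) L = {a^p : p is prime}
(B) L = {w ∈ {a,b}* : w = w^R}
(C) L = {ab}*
(C) {ab}*

(C) L = {ab}* is regular.

This can be recognized by a finite automaton (DFA/NFA).
Regular expressions like {ab}* define regular languages.

The other choices are not regular:
- {w ∈ {a,b}* : w = w^R}: After pumping, the string is no longer symmetric
- {a^p : p is prime}: After pumping, the length becomes composite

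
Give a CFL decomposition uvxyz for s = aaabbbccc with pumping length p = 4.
u='aa', v='a', x='bb', y='b', z='ccc'

For s = aaabbbccc with pumping length p = 4:

One valid decomposition:
- u = 'aa'
- v = 'a'
- x = 'bb'
- y = 'b'
- z = 'ccc'

Verification:
- uvxyz = 'aa' + 'a' + 'bb' + 'b' + 'ccc' = aaabbbccc ✓
- |vxy| = |'abbb'| = 4 ≤ 4 ✓
- |vy| = |'ab'| = 2 > 0 ✓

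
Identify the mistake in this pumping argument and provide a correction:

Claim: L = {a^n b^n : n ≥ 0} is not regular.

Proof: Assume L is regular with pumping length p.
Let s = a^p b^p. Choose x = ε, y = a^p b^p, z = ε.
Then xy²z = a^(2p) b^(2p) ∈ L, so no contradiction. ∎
Error: The decomposition violates |xy| ≤ p. With y = a^p b^p, |xy| = |y| = 2p > p. (The proof also miscomputes xy²z, which would be a^p b^p a^p b^p rather than a^(2p) b^(2p), and it wrongly treats one harmless decomposition as settling the matter — the prover does not get to choose the decomposition.)

Correction: The pumping lemma requires |xy| ≤ p, and the argument must handle every decomposition satisfying |xy| ≤ p, |y| ≥ 1. Since s starts with p a's, any such y consists only of a's, say y = a^k with k ≥ 1. Then xy²z = a^(p+k) b^p has unequal numbers of a's and b's, so xy²z ∉ L — the required contradiction.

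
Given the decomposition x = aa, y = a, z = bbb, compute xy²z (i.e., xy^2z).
aaaabbb

Given x = 'aa', y = 'a', z = 'bbb' and i = 2:

xy^2z = x + y·y·...·y (2 times) + z
       = 'aa' + 'a'^2 + 'bbb'
       = 'aa' + 'aa' + 'bbb'
       = 'aaaabbb'

The pumped string is 'aaaabbb' with length 7.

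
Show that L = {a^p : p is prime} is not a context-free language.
Assume for contradiction that L is context-free, and let p ≥ 1 be the pumping length given by the pumping lemma for CFLs.
Choose a prime q with q ≥ p and let s = a^q. Then s ∈ L and |s| = q ≥ p.
By the CFL pumping lemma, s = uvxyz for some u, v, x, y, z with |vxy| ≤ p, |vy| ≥ 1, and uv^i xy^i z ∈ L for every i ≥ 0.
All symbols are a's, so only lengths matter: let k = |vy|, with 1 ≤ k ≤ p. Then |uv^i xy^i z| = q + (i − 1)k.

Take i = q + 1: the length is q + qk = q(k + 1).
Both factors satisfy q ≥ 2 and k + 1 ≥ 2, so q(k + 1) is composite and uv^(q+1) xy^(q+1) z ∉ L.

This contradicts the CFL pumping lemma, which requires uv^i xy^i z ∈ L for all i ≥ 0.
Hence L = {a^p : p is prime} is not context-free. ∎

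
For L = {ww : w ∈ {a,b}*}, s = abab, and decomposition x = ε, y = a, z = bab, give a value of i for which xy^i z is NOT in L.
i = 0

xy⁰z = ε · ε · bab = bab; bab has odd length 3, so it cannot be written as ww and is not in L.
(Other choices also work, e.g. i = 2, 3; only i = 1 is guaranteed to stay in L since xy¹z = s.)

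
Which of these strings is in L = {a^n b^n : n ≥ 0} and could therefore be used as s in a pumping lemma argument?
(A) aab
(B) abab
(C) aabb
(C) aabb

The pumping lemma is applied to a string s that lies in L, so first check membership of each option:
- (A) aab has 2 a's and 1 b's; 2 ≠ 1, so it is not in L ✗
- (B) abab has an a after a b, so it is not of the form a^n b^n and is not in L ✗
- (C) aabb = a^2 b^2 has equal counts (2 = 2), so it is in L ✓

Only (C) aabb is in L, so it is the only candidate that could play the role of s.
(In a complete proof one picks s in terms of the pumping length p so that |s| ≥ p is guaranteed; a fixed string like aabb illustrates the shape of such an s.)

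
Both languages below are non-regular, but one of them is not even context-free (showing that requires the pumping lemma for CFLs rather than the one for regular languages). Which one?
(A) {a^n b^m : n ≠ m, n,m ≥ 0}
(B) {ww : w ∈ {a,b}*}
(B) {ww : w ∈ {a,b}*}

(B) {ww : w ∈ {a,b}*} requires the CFL pumping lemma.

- {a^n b^m : n ≠ m, n,m ≥ 0} is context-free (but not regular)
  • Can be shown non-regular with the regular pumping lemma
  • After pumping a's, we can make n = m

- {ww : w ∈ {a,b}*} is NOT context-free
  • Requires the CFL pumping lemma to prove
  • Even a PDA cannot compare two arbitrary halves symbol by symbol; CFL pumping on a^p b^p a^p b^p fails

The CFL pumping lemma is "stronger" in that it can prove non-membership
in the larger class of context-free languages.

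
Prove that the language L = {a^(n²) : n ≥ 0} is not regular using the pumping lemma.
Assume for contradiction that L is regular, and let p ≥ 1 be the pumping length given by the pumping lemma.
Choose s = a^(p²). Then s ∈ L and |s| = p² ≥ p.
By the pumping lemma, s = xyz for some x, y, z with |xy| ≤ p, |y| ≥ 1, and xy^i z ∈ L for every i ≥ 0.
Here y = a^k for some k with 1 ≤ k ≤ |xy| ≤ p.

Take i = 2: |xy²z| = p² + k.
Now p² < p² + k ≤ p² + p < p² + 2p + 1 = (p + 1)².
So |xy²z| lies strictly between the consecutive squares p² and (p + 1)², hence is not a perfect square, and xy²z ∉ L.

This contradicts the pumping lemma, which requires xy^i z ∈ L for all i ≥ 0.
Hence L = {a^(n²) : n ≥ 0} is not regular. ∎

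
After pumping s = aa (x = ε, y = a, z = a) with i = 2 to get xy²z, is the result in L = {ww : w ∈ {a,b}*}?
No

xy²z = ε · aa · a = aaa.
aaa has odd length 3, so it cannot be written as ww and is not in L.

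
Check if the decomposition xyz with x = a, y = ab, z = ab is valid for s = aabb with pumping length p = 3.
Violated: xyz = s

The decomposition x = a, y = ab, z = ab for s = aabb with p = 3
violates the constraint: xyz = s

xyz = 'a' + 'ab' + 'ab' = 'aabab' ≠ 'aabb' = s. The decomposition doesn't reconstruct s.

Pumping lemma constraints:
1. xyz = s (decomposition is valid)
2. |xy| ≤ p
3. |y| > 0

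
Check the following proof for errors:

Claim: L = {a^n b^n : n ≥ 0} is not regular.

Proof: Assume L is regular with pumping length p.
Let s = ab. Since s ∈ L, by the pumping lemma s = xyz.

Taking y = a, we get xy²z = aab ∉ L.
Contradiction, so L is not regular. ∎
The proof is INCORRECT.

Error: The string s = ab may be shorter than p.
The pumping lemma only applies to strings with |s| ≥ p, and p is not under our control.
We must choose s in terms of p, e.g. s = a^p b^p, to ensure |s| ≥ p.
(The proof also fixes one particular y; a valid argument must handle every decomposition with |xy| ≤ p and |y| ≥ 1 — for s = a^p b^p this forces y = a^k, and then xy²z = a^(p+k) b^p ∉ L.)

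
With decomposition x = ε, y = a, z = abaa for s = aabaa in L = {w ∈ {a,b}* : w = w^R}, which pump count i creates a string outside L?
i = 2

xy²z = ε · aa · abaa = aaabaa; aaabaa reversed is aabaaa ≠ aaabaa, so it is not a palindrome and is not in L.
(Other choices also work, e.g. i = 0, 3; only i = 1 is guaranteed to stay in L since xy¹z = s.)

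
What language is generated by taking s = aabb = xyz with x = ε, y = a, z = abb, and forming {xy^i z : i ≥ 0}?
{xy^i z : i ≥ 0} = {a^(i+1) b^2 : i ≥ 0} = {abb, aabb, aaabb, ...}

With x = ε, y = a, z = abb: Starting with aabb and pumping the first 'a' (z = abb keeps the second 'a'), we get strings with i+1 a's followed by 2 b's for i = 0, 1, 2, ...; note bb is not produced because z always contributes one a.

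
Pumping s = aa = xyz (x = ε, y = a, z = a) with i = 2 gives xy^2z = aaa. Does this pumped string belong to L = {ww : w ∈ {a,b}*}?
No

xy²z = ε · aa · a = aaa.
aaa has odd length 3, so it cannot be written as ww and is not in L.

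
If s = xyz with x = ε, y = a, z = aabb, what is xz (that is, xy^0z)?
aabb

Given x = '', y = 'a', z = 'aabb' and i = 0:

xy^0z = x + y·y·...·y (0 times) + z
       = '' + 'a'^0 + 'aabb'
       = '' + '' + 'aabb'
       = 'aabb'

The pumped string is 'aabb' with length 4.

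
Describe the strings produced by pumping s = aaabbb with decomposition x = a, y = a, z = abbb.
{xy^i z : i ≥ 0} = {a^(2+i) b^3 : i ≥ 0} = {aabbb, aaabbb, aaaabbb, ...}

With x = a, y = a, z = abbb: Starting with aaabbb and pumping the second 'a', we get strings with 2+i a's followed by 3 b's for i = 0, 1, 2, ...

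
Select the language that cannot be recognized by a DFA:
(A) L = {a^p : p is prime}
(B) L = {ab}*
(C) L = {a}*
(A) {a^p : p is prime}

(A) L = {a^p : p is prime} is NOT regular.

The pumping lemma can be used to prove this:
After pumping, the length becomes composite

The other languages are regular because they can be recognized by finite automata.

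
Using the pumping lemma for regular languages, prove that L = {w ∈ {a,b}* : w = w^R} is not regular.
Assume for contradiction that L is regular, and let p ≥ 1 be the pumping length given by the pumping lemma.
Choose s = a^p b a^p. Then s ∈ L (it reads the same in both directions) and |s| = 2p + 1 ≥ p.
By the pumping lemma, s = xyz for some x, y, z with |xy| ≤ p, |y| ≥ 1, and xy^i z ∈ L for every i ≥ 0.
Since |xy| ≤ p and the first p symbols of s are all a's, y = a^k for some k with 1 ≤ k ≤ p.

Take i = 2: xy²z = a^(p + k) b a^p.
Its reversal is a^p b a^(p + k). These differ because the block of a's before the unique b has length p + k in one and p in the other, and p + k ≠ p since k ≥ 1. So xy²z is not a palindrome, i.e. xy²z ∉ L.

This contradicts the pumping lemma, which requires xy^i z ∈ L for all i ≥ 0.
Hence L = {w ∈ {a,b}* : w = w^R} is not regular. ∎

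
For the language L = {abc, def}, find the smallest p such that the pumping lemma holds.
p = 4

For a finite language L, the pumping lemma holds vacuously if p > max|s| for s ∈ L.

The longest string in L = {abc, def} has length 3.
If p = 4, then no string s ∈ L has |s| ≥ p, so the condition is vacuously true.

The minimum pumping length is p = 4.

Why no smaller p works: for any p ≤ 3, the longest string s ∈ L has |s| = 3 ≥ p, so it would
have to be pumpable; but pumping up (i = 2, 3, ...) produces ever longer strings, which cannot all lie in the
finite language L. So the pumping property fails for every p ≤ 3.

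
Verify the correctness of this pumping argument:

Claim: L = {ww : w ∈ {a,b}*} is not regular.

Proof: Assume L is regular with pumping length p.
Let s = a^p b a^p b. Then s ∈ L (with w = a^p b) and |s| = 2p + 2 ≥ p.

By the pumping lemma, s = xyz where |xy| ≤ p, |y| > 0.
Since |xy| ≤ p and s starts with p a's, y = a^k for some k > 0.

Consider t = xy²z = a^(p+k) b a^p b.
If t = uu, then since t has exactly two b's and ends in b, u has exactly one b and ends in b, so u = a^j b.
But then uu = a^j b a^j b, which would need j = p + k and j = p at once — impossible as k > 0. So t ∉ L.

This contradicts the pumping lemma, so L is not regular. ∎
The proof is correct.

This proof is valid because:
1. s = a^p b a^p b is in L and is chosen in terms of p, so |s| ≥ p holds for every p
2. The decomposition analysis is correct: |xy| ≤ p forces y to lie inside the leading a's
3. The contradiction is valid: the argument shows a^(p+k) b a^p b cannot be split into two equal halves
4. The conclusion follows logically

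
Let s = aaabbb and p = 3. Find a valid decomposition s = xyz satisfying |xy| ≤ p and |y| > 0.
x = '', y = 'a', z = 'aabbb'

For s = aaabbb and p = 3, one valid decomposition is:
- x = '' (length 0)
- y = 'a' (length 1)
- z = 'aabbb' (length 5)

Verification:
- xyz = '' + 'a' + 'aabbb' = aaabbb ✓
- |xy| = 1 ≤ 3 ✓
- |y| = 1 > 0 ✓

All pumping lemma constraints are satisfied.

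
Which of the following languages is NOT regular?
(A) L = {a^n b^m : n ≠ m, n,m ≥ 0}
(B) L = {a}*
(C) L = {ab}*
(A) {a^n b^m : n ≠ m, n,m ≥ 0}

(A) L = {a^n b^m : n ≠ m, n,m ≥ 0} is NOT regular.

The pumping lemma can be used to prove this:
After pumping a's, we can make n = m

The other languages are regular because they can be recognized by finite automata.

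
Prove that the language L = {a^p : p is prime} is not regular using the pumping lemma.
Assume for contradiction that L is regular, and let p ≥ 1 be the pumping length given by the pumping lemma.
Choose a prime q with q ≥ p (one exists because there are infinitely many primes) and let s = a^q. Then s ∈ L and |s| = q ≥ p.
By the pumping lemma, s = xyz for some x, y, z with |xy| ≤ p, |y| ≥ 1, and xy^i z ∈ L for every i ≥ 0.
Here y = a^k for some k with 1 ≤ k ≤ p, and xy^i z = a^(q + (i − 1)k) for every i ≥ 0.

Take i = q + 1: |xy^(q+1) z| = q + qk = q(k + 1).
Both factors satisfy q ≥ 2 and k + 1 ≥ 2, so q(k + 1) is composite, and xy^(q+1) z ∉ L.

This contradicts the pumping lemma, which requires xy^i z ∈ L for all i ≥ 0.
Hence L = {a^p : p is prime} is not regular. ∎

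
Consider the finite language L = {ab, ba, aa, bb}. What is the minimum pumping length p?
p = 3

For a finite language L, the pumping lemma holds vacuously if p > max|s| for s ∈ L.

The longest string in L = {ab, ba, aa, bb} has length 2.
If p = 3, then no string s ∈ L has |s| ≥ p, so the condition is vacuously true.

The minimum pumping length is p = 3.

Why no smaller p works: for any p ≤ 2, the longest string s ∈ L has |s| = 2 ≥ p, so it would
have to be pumpable; but pumping up (i = 2, 3, ...) produces ever longer strings, which cannot all lie in the
finite language L. So the pumping property fails for every p ≤ 2.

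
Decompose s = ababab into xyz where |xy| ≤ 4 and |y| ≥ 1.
x = '', y = 'ab', z = 'abab'

For s = ababab and p = 4, one valid decomposition is:
- x = '' (length 0)
- y = 'ab' (length 2)
- z = 'abab' (length 4)

Verification:
- xyz = '' + 'ab' + 'abab' = ababab ✓
- |xy| = 2 ≤ 4 ✓
- |y| = 2 > 0 ✓

All pumping lemma constraints are satisfied.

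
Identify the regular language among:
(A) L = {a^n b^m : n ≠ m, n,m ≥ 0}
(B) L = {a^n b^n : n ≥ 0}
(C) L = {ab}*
(C) {ab}*

(C) L = {ab}* is regular.

This can be recognized by a finite automaton (DFA/NFA).
Regular expressions like {ab}* define regular languages.

The other choices are not regular:
- {a^n b^n : n ≥ 0}: After pumping, the number of a's and b's become unequal
- {a^n b^m : n ≠ m, n,m ≥ 0}: After pumping a's, we can make n = m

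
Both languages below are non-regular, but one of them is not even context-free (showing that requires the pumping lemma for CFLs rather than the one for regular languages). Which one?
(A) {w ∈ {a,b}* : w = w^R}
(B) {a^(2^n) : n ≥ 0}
(B) {a^(2^n) : n ≥ 0}

(B) {a^(2^n) : n ≥ 0} requires the CFL pumping lemma.

- {w ∈ {a,b}* : w = w^R} is context-free (but not regular)
  • Can be shown non-regular with the regular pumping lemma
  • After pumping, the string is no longer symmetric

- {a^(2^n) : n ≥ 0} is NOT context-free
  • Requires the CFL pumping lemma to prove
  • Gaps between powers of 2 grow exponentially

The CFL pumping lemma is "stronger" in that it can prove non-membership
in the larger class of context-free languages.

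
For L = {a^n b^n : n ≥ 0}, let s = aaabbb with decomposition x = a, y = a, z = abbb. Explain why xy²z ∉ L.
xy²z = aaaabbb ∉ L

Pumping with i = 2 replaces y = a by y² = aa:
- Original: s = xyz = aaabbb; aaabbb = a^3 b^3 has equal counts (3 = 3), so it is in L
- Pumped: xy²z = a · aa · abbb = aaaabbb
- aaaabbb has 4 a's and 3 b's; 4 ≠ 3, so it is not in L

The pumping lemma would require xy²z ∈ L, so this decomposition yields a contradiction.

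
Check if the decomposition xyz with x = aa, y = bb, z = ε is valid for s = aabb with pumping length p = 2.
Violated: |xy| ≤ p

The decomposition x = aa, y = bb, z = ε for s = aabb with p = 2
violates the constraint: |xy| ≤ p

|xy| = |aabb| = 4 > 2 = p. The decomposition puts too many characters in xy.

Pumping lemma constraints:
1. xyz = s (decomposition is valid)
2. |xy| ≤ p
3. |y| > 0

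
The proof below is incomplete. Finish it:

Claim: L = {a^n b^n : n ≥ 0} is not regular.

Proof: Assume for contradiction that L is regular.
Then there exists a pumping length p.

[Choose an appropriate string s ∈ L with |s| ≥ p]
s = a^p b^p

This string is in L (has equal a's and b's) and has length 2p ≥ p.
Any decomposition xyz with |xy| ≤ p means y consists only of a's,
so pumping will unbalance the counts.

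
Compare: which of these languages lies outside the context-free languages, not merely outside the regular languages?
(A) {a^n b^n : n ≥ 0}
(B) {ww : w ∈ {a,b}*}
(B) {ww : w ∈ {a,b}*}

(B) {ww : w ∈ {a,b}*} requires the CFL pumping lemma.

- {a^n b^n : n ≥ 0} is context-free (but not regular)
  • Can be shown non-regular with the regular pumping lemma
  • After pumping, the number of a's and b's become unequal

- {ww : w ∈ {a,b}*} is NOT context-free
  • Requires the CFL pumping lemma to prove
  • Cannot verify equality of two arbitrary substrings

The CFL pumping lemma is "stronger" in that it can prove non-membership
in the larger class of context-free languages.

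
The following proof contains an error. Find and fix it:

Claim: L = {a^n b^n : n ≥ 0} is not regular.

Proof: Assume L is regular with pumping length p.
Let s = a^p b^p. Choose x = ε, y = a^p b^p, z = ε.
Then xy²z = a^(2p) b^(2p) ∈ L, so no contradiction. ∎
Error: The decomposition violates |xy| ≤ p. With y = a^p b^p, |xy| = |y| = 2p > p. (The proof also miscomputes xy²z, which would be a^p b^p a^p b^p rather than a^(2p) b^(2p), and it wrongly treats one harmless decomposition as settling the matter — the prover does not get to choose the decomposition.)

Correction: The pumping lemma requires |xy| ≤ p, and the argument must handle every decomposition satisfying |xy| ≤ p, |y| ≥ 1. Since s starts with p a's, any such y consists only of a's, say y = a^k with k ≥ 1. Then xy²z = a^(p+k) b^p has unequal numbers of a's and b's, so xy²z ∉ L — the required contradiction.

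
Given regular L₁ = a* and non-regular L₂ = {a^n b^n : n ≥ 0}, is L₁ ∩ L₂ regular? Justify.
Yes — L₁ ∩ L₂ is regular.

A string of a* contains no b's, and the only string of {a^n b^n} with no b's is ε (n = 0). So L₁ ∩ L₂ = {ε}, a finite language, which is regular.

Note that the bare facts "L₁ regular, L₂ non-regular" do not settle the question by themselves: the closure of regular languages under ∪, ∩, complement and difference applies only when BOTH operands are regular. With a non-regular operand the result can come out regular or non-regular depending on the specific languages, so one has to work out L₁ ∩ L₂ for this particular pair, as above.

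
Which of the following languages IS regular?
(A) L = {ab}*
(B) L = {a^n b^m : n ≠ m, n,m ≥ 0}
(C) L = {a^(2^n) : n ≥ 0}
(A) {ab}*

(A) L = {ab}* is regular.

This can be recognized by a finite automaton (DFA/NFA).
Regular expressions like {ab}* define regular languages.

The other choices are not regular:
- {a^n b^m : n ≠ m, n,m ≥ 0}: After pumping a's, we can make n = m
- {a^(2^n) : n ≥ 0}: After pumping, length is no longer a power of 2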